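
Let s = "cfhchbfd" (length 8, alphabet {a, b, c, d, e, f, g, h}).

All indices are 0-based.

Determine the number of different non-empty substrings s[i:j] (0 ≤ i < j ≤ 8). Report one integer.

rank | idx | suffix
   0 |   5 | bfd
   1 |   0 | cfhchbfd
   2 |   3 | chbfd
   3 |   7 | d
   4 |   6 | fd
   5 |   1 | fhchbfd
   6 |   4 | hbfd
   7 |   2 | hchbfd

SA = [5, 0, 3, 7, 6, 1, 4, 2]
rank  pair      lcp
   1  s[5:],s[0:]  0  ''
   2  s[0:],s[3:]  1  'c'
   3  s[3:],s[7:]  0  ''
   4  s[7:],s[6:]  0  ''
   5  s[6:],s[1:]  1  'f'
   6  s[1:],s[4:]  0  ''
   7  s[4:],s[2:]  1  'h'

n(n+1)/2 = 8·9/2 = 36
Σ LCP = 0 + 0 + 1 + 0 + 0 + 1 + 0 + 1 = 3
distinct = 36 − 3 = 33

33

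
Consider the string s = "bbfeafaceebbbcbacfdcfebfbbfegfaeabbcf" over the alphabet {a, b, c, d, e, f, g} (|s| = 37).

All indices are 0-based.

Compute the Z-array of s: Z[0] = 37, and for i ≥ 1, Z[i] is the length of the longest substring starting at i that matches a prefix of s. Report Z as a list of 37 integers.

[37, 1, 0, 0, 0, 0, 0, 0, 0, 0, 2, 2, 1, 0, 1, 0, 0, 0, 0, 0, 0, 0, 1, 0, 4, 1, 0, 0, 0, 0, 0, 0, 0, 2, 1, 0, 0]

Z[0]=37
i=1: outside box; Z[1]=1 extend→box=[1,2)
i=2: outside box; Z[2]=0
i=3: outside box; Z[3]=0
i=4: outside box; Z[4]=0
i=5: outside box; Z[5]=0
i=6: outside box; Z[6]=0
i=7: outside box; Z[7]=0
i=8: outside box; Z[8]=0
i=9: outside box; Z[9]=0
i=10: outside box; Z[10]=2 extend→box=[10,12)
i=11: min(r-i=1, Z[1]=1)=1; Z[11]=2 extend→box=[11,13)
i=12: min(r-i=1, Z[1]=1)=1; Z[12]=1
i=13: outside box; Z[13]=0
i=14: outside box; Z[14]=1 extend→box=[14,15)
i=15: outside box; Z[15]=0
i=16: outside box; Z[16]=0
i=17: outside box; Z[17]=0
i=18: outside box; Z[18]=0
i=19: outside box; Z[19]=0
i=20: outside box; Z[20]=0
i=21: outside box; Z[21]=0
i=22: outside box; Z[22]=1 extend→box=[22,23)
i=23: outside box; Z[23]=0
i=24: outside box; Z[24]=4 extend→box=[24,28)
i=25: min(r-i=3, Z[1]=1)=1; Z[25]=1
i=26: min(r-i=2, Z[2]=0)=0; Z[26]=0
i=27: min(r-i=1, Z[3]=0)=0; Z[27]=0
i=28: outside box; Z[28]=0
i=29: outside box; Z[29]=0
i=30: outside box; Z[30]=0
i=31: outside box; Z[31]=0
i=32: outside box; Z[32]=0
i=33: outside box; Z[33]=2 extend→box=[33,35)
i=34: min(r-i=1, Z[1]=1)=1; Z[34]=1
i=35: outside box; Z[35]=0
i=36: outside box; Z[36]=0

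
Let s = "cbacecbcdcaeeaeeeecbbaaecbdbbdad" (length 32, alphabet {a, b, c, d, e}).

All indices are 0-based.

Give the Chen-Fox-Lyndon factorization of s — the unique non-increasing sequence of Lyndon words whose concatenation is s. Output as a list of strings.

emit factor 1: 'c' (i=0, period=1)
emit factor 2: 'b' (i=1, period=1)
emit factor 3: 'acecbcdcaeeaeeeecbb' (i=2, period=19)
emit factor 4: 'aaecbdbbdad' (i=21, period=11)

["c", "b", "acecbcdcaeeaeeeecbb", "aaecbdbbdad"]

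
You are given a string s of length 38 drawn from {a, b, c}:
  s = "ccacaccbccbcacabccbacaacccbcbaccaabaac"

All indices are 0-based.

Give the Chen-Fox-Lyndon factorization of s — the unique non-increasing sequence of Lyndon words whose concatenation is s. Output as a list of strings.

["c", "c", "acaccbccbc", "ac", "abccbac", "aacccbcbacc", "aabaac"]

emit factor 1: 'c' (i=0, period=1)
emit factor 2: 'c' (i=1, period=1)
emit factor 3: 'acaccbccbc' (i=2, period=10)
emit factor 4: 'ac' (i=12, period=2)
emit factor 5: 'abccbac' (i=14, period=7)
emit factor 6: 'aacccbcbacc' (i=21, period=11)
emit factor 7: 'aabaac' (i=32, period=6)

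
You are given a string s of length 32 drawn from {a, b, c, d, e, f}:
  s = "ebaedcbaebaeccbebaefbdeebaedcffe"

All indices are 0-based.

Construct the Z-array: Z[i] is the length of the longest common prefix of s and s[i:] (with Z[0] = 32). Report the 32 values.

[32, 0, 0, 1, 0, 0, 0, 0, 4, 0, 0, 1, 0, 0, 0, 4, 0, 0, 1, 0, 0, 0, 1, 6, 0, 0, 1, 0, 0, 0, 0, 1]

Z[0]=32
i=1: i≥r, start 0; Z[1]=0
i=2: i≥r, start 0; Z[2]=0
i=3: i≥r, start 0; Z[3]=1 grow→box=[3,4)
i=4: i≥r, start 0; Z[4]=0
i=5: i≥r, start 0; Z[5]=0
i=6: i≥r, start 0; Z[6]=0
i=7: i≥r, start 0; Z[7]=0
i=8: i≥r, start 0; Z[8]=4 grow→box=[8,12)
i=9: min(r-i=3, Z[1]=0)=0; Z[9]=0
i=10: min(r-i=2, Z[2]=0)=0; Z[10]=0
i=11: min(r-i=1, Z[3]=1)=1; Z[11]=1
i=12: i≥r, start 0; Z[12]=0
i=13: i≥r, start 0; Z[13]=0
i=14: i≥r, start 0; Z[14]=0
i=15: i≥r, start 0; Z[15]=4 grow→box=[15,19)
i=16: min(r-i=3, Z[1]=0)=0; Z[16]=0
i=17: min(r-i=2, Z[2]=0)=0; Z[17]=0
i=18: min(r-i=1, Z[3]=1)=1; Z[18]=1
i=19: i≥r, start 0; Z[19]=0
i=20: i≥r, start 0; Z[20]=0
i=21: i≥r, start 0; Z[21]=0
i=22: i≥r, start 0; Z[22]=1 grow→box=[22,23)
i=23: i≥r, start 0; Z[23]=6 grow→box=[23,29)
i=24: min(r-i=5, Z[1]=0)=0; Z[24]=0
i=25: min(r-i=4, Z[2]=0)=0; Z[25]=0
i=26: min(r-i=3, Z[3]=1)=1; Z[26]=1
i=27: min(r-i=2, Z[4]=0)=0; Z[27]=0
i=28: min(r-i=1, Z[5]=0)=0; Z[28]=0
i=29: i≥r, start 0; Z[29]=0
i=30: i≥r, start 0; Z[30]=0
i=31: i≥r, start 0; Z[31]=1 grow→box=[31,32)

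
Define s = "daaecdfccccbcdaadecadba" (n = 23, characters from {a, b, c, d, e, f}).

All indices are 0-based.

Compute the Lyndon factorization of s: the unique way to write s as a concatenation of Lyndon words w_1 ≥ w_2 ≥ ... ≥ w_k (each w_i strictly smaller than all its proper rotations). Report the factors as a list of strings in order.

["d", "aaecdfccccbcd", "aadecadb", "a"]

emit factor 1: 'd' (i=0, period=1)
emit factor 2: 'aaecdfccccbcd' (i=1, period=13)
emit factor 3: 'aadecadb' (i=14, period=8)
emit factor 4: 'a' (i=22, period=1)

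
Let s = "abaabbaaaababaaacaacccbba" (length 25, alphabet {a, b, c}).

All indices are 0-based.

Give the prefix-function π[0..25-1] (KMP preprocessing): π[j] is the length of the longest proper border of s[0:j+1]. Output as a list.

π[0] = 0
j=1 s[j]='b': π[1]=0 (border '')
j=2 s[j]='a': π[2]=1 (border 'a')
j=3 s[j]='a': k: 1→0; π[3]=1 (border 'a')
j=4 s[j]='b': π[4]=2 (border 'ab')
j=5 s[j]='b': k: 2→0; π[5]=0 (border '')
j=6 s[j]='a': π[6]=1 (border 'a')
j=7 s[j]='a': k: 1→0; π[7]=1 (border 'a')
j=8 s[j]='a': k: 1→0; π[8]=1 (border 'a')
j=9 s[j]='a': k: 1→0; π[9]=1 (border 'a')
j=10 s[j]='b': π[10]=2 (border 'ab')
j=11 s[j]='a': π[11]=3 (border 'aba')
j=12 s[j]='b': k: 3→1; π[12]=2 (border 'ab')
j=13 s[j]='a': π[13]=3 (border 'aba')
j=14 s[j]='a': π[14]=4 (border 'abaa')
j=15 s[j]='a': k: 4→1→0; π[15]=1 (border 'a')
j=16 s[j]='c': k: 1→0; π[16]=0 (border '')
j=17 s[j]='a': π[17]=1 (border 'a')
j=18 s[j]='a': k: 1→0; π[18]=1 (border 'a')
j=19 s[j]='c': k: 1→0; π[19]=0 (border '')
j=20 s[j]='c': π[20]=0 (border '')
j=21 s[j]='c': π[21]=0 (border '')
j=22 s[j]='b': π[22]=0 (border '')
j=23 s[j]='b': π[23]=0 (border '')
j=24 s[j]='a': π[24]=1 (border 'a')

[0, 0, 1, 1, 2, 0, 1, 1, 1, 1, 2, 3, 2, 3, 4, 1, 0, 1, 1, 0, 0, 0, 0, 0, 1]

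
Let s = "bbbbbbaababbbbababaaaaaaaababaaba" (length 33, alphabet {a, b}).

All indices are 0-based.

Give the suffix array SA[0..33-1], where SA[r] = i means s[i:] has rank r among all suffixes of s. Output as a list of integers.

[32, 18, 19, 20, 21, 22, 23, 29, 24, 6, 30, 16, 27, 14, 25, 7, 9, 31, 17, 28, 5, 15, 26, 13, 8, 4, 12, 3, 11, 2, 10, 1, 0]

sorted suffixes:
  #0 SA[0]=32  'a'
  #1 SA[1]=18  'aaaaaaaababaaba'
  #2 SA[2]=19  'aaaaaaababaaba'
  #3 SA[3]=20  'aaaaaababaaba'
  #4 SA[4]=21  'aaaaababaaba'
  #5 SA[5]=22  'aaaababaaba'
  #6 SA[6]=23  'aaababaaba'
  #7 SA[7]=29  'aaba'
  #8 SA[8]=24  'aababaaba'
  #9 SA[9]=6  'aababbbbababaaaaaaaababaaba'
  #10 SA[10]=30  'aba'
  #11 SA[11]=16  'abaaaaaaaababaaba'
  #12 SA[12]=27  'abaaba'
  #13 SA[13]=14  'ababaaaaaaaababaaba'
  #14 SA[14]=25  'ababaaba'
  #15 SA[15]=7  'ababbbbababaaaaaaaababaaba'
  #16 SA[16]=9  'abbbbababaaaaaaaababaaba'
  #17 SA[17]=31  'ba'
  #18 SA[18]=17  'baaaaaaaababaaba'
  #19 SA[19]=28  'baaba'
  #20 SA[20]=5  'baababbbbababaaaaaaaababaaba'
  #21 SA[21]=15  'babaaaaaaaababaaba'
  #22 SA[22]=26  'babaaba'
  #23 SA[23]=13  'bababaaaaaaaababaaba'
  #24 SA[24]=8  'babbbbababaaaaaaaababaaba'
  #25 SA[25]=4  'bbaababbbbababaaaaaaaababaaba'
  #26 SA[26]=12  'bbababaaaaaaaababaaba'
  #27 SA[27]=3  'bbbaababbbbababaaaaaaaababaaba'
  #28 SA[28]=11  'bbbababaaaaaaaababaaba'
  #29 SA[29]=2  'bbbbaababbbbababaaaaaaaababaaba'
  #30 SA[30]=10  'bbbbababaaaaaaaababaaba'
  #31 SA[31]=1  'bbbbbaababbbbababaaaaaaaababaaba'
  #32 SA[32]=0  'bbbbbbaababbbbababaaaaaaaababaaba'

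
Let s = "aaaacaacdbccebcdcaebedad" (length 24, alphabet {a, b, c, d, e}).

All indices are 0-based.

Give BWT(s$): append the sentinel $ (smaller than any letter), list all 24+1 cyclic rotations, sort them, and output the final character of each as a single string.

d$aacaadcdeeadbabcaecccab

rank  rotation                   last
    0  $aaaacaacdbccebcdcaebedad  d
    1  aaaacaacdbccebcdcaebedad$  $
    2  aaacaacdbccebcdcaebedad$a  a
    3  aacaacdbccebcdcaebedad$aa  a
    4  aacdbccebcdcaebedad$aaaac  c
    5  acaacdbccebcdcaebedad$aaa  a
    6  acdbccebcdcaebedad$aaaaca  a
    7  ad$aaaacaacdbccebcdcaebed  d
    8  aebedad$aaaacaacdbccebcdc  c
    9  bccebcdcaebedad$aaaacaacd  d
   10  bcdcaebedad$aaaacaacdbcce  e
   11  bedad$aaaacaacdbccebcdcae  e
   12  caacdbccebcdcaebedad$aaaa  a
   13  caebedad$aaaacaacdbccebcd  d
   14  ccebcdcaebedad$aaaacaacdb  b
   15  cdbccebcdcaebedad$aaaacaa  a
   16  cdcaebedad$aaaacaacdbcceb  b
   17  cebcdcaebedad$aaaacaacdbc  c
   18  d$aaaacaacdbccebcdcaebeda  a
   19  dad$aaaacaacdbccebcdcaebe  e
   20  dbccebcdcaebedad$aaaacaac  c
   21  dcaebedad$aaaacaacdbccebc  c
   22  ebcdcaebedad$aaaacaacdbcc  c
   23  ebedad$aaaacaacdbccebcdca  a
   24  edad$aaaacaacdbccebcdcaeb  b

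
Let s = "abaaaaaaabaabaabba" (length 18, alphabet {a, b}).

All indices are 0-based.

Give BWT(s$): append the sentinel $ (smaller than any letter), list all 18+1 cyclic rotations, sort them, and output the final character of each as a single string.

rank  rotation             last
    0  $abaaaaaaabaabaabba  a
    1  a$abaaaaaaabaabaabb  b
    2  aaaaaaabaabaabba$ab  b
    3  aaaaaabaabaabba$aba  a
    4  aaaaabaabaabba$abaa  a
    5  aaaabaabaabba$abaaa  a
    6  aaabaabaabba$abaaaa  a
    7  aabaabaabba$abaaaaa  a
    8  aabaabba$abaaaaaaab  b
    9  aabba$abaaaaaaabaab  b
   10  abaaaaaaabaabaabba$  $
   11  abaabaabba$abaaaaaa  a
   12  abaabba$abaaaaaaaba  a
   13  abba$abaaaaaaabaaba  a
   14  ba$abaaaaaaabaabaab  b
   15  baaaaaaabaabaabba$a  a
   16  baabaabba$abaaaaaaa  a
   17  baabba$abaaaaaaabaa  a
   18  bba$abaaaaaaabaabaa  a

abbaaaaabb$aaabaaaa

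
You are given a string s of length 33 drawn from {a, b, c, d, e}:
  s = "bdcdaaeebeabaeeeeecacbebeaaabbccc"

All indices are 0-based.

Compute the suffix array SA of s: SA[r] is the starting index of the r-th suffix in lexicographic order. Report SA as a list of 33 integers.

rank→(start, suffix):
  0 → (25, 'aaabbccc')
  1 → (26, 'aabbccc')
  2 → (4, 'aaeebeabaeeeeecacbebeaaabbccc')
  3 → (10, 'abaeeeeecacbebeaaabbccc')
  4 → (27, 'abbccc')
  5 → (19, 'acbebeaaabbccc')
  6 → (5, 'aeebeabaeeeeecacbebeaaabbccc')
  7 → (12, 'aeeeeecacbebeaaabbccc')
  8 → (11, 'baeeeeecacbebeaaabbccc')
  9 → (28, 'bbccc')
  10 → (29, 'bccc')
  11 → (0, 'bdcdaaeebeabaeeeeecacbebeaaabbccc')
  12 → (23, 'beaaabbccc')
  13 → (8, 'beabaeeeeecacbebeaaabbccc')
  14 → (21, 'bebeaaabbccc')
  15 → (32, 'c')
  16 → (18, 'cacbebeaaabbccc')
  17 → (20, 'cbebeaaabbccc')
  18 → (31, 'cc')
  19 → (30, 'ccc')
  20 → (2, 'cdaaeebeabaeeeeecacbebeaaabbccc')
  21 → (3, 'daaeebeabaeeeeecacbebeaaabbccc')
  22 → (1, 'dcdaaeebeabaeeeeecacbebeaaabbccc')
  23 → (24, 'eaaabbccc')
  24 → (9, 'eabaeeeeecacbebeaaabbccc')
  25 → (22, 'ebeaaabbccc')
  26 → (7, 'ebeabaeeeeecacbebeaaabbccc')
  27 → (17, 'ecacbebeaaabbccc')
  28 → (6, 'eebeabaeeeeecacbebeaaabbccc')
  29 → (16, 'eecacbebeaaabbccc')
  30 → (15, 'eeecacbebeaaabbccc')
  31 → (14, 'eeeecacbebeaaabbccc')
  32 → (13, 'eeeeecacbebeaaabbccc')

[25, 26, 4, 10, 27, 19, 5, 12, 11, 28, 29, 0, 23, 8, 21, 32, 18, 20, 31, 30, 2, 3, 1, 24, 9, 22, 7, 17, 6, 16, 15, 14, 13]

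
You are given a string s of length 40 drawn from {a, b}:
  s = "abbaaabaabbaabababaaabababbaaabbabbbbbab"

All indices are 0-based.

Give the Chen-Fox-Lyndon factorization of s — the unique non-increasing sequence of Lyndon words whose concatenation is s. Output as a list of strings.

["abb", "aaabaabbaabababaaabababbaaabbabbbbbab"]

emit factor 1: 'abb' (i=0, period=3)
emit factor 2: 'aaabaabbaabababaaabababbaaabbabbbbbab' (i=3, period=37)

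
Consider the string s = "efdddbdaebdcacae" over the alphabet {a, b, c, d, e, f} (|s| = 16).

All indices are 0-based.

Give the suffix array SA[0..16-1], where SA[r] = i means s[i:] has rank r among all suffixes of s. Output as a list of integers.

sorted suffixes:
  #0 SA[0]=12  'acae'
  #1 SA[1]=14  'ae'
  #2 SA[2]=7  'aebdcacae'
  #3 SA[3]=5  'bdaebdcacae'
  #4 SA[4]=9  'bdcacae'
  #5 SA[5]=11  'cacae'
  #6 SA[6]=13  'cae'
  #7 SA[7]=6  'daebdcacae'
  #8 SA[8]=4  'dbdaebdcacae'
  #9 SA[9]=10  'dcacae'
  #10 SA[10]=3  'ddbdaebdcacae'
  #11 SA[11]=2  'dddbdaebdcacae'
  #12 SA[12]=15  'e'
  #13 SA[13]=8  'ebdcacae'
  #14 SA[14]=0  'efdddbdaebdcacae'
  #15 SA[15]=1  'fdddbdaebdcacae'

[12, 14, 7, 5, 9, 11, 13, 6, 4, 10, 3, 2, 15, 8, 0, 1]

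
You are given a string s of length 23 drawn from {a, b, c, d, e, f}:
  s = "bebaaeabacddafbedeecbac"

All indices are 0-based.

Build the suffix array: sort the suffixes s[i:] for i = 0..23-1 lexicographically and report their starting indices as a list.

[3, 6, 21, 8, 4, 12, 2, 20, 7, 0, 14, 22, 19, 9, 11, 10, 16, 5, 1, 18, 15, 17, 13]

rank→(start, suffix):
  0 → (3, 'aaeabacddafbedeecbac')
  1 → (6, 'abacddafbedeecbac')
  2 → (21, 'ac')
  3 → (8, 'acddafbedeecbac')
  4 → (4, 'aeabacddafbedeecbac')
  5 → (12, 'afbedeecbac')
  6 → (2, 'baaeabacddafbedeecbac')
  7 → (20, 'bac')
  8 → (7, 'bacddafbedeecbac')
  9 → (0, 'bebaaeabacddafbedeecbac')
  10 → (14, 'bedeecbac')
  11 → (22, 'c')
  12 → (19, 'cbac')
  13 → (9, 'cddafbedeecbac')
  14 → (11, 'dafbedeecbac')
  15 → (10, 'ddafbedeecbac')
  16 → (16, 'deecbac')
  17 → (5, 'eabacddafbedeecbac')
  18 → (1, 'ebaaeabacddafbedeecbac')
  19 → (18, 'ecbac')
  20 → (15, 'edeecbac')
  21 → (17, 'eecbac')
  22 → (13, 'fbedeecbac')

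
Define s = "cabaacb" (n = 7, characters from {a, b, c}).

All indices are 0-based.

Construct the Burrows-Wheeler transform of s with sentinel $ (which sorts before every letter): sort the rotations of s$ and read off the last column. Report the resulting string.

bbcaca$a

rank  rotation  last
    0  $cabaacb  b
    1  aacb$cab  b
    2  abaacb$c  c
    3  acb$caba  a
    4  b$cabaac  c
    5  baacb$ca  a
    6  cabaacb$  $
    7  cb$cabaa  a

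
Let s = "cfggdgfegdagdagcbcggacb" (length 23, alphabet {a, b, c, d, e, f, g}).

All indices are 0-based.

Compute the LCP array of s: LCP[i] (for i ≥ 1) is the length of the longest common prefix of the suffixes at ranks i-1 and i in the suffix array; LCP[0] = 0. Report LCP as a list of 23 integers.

[0, 1, 2, 0, 1, 0, 2, 1, 1, 0, 3, 1, 0, 0, 1, 0, 1, 1, 4, 2, 1, 1, 2]

rank→(start, suffix):
  0 → (20, 'acb')
  1 → (13, 'agcbcggacb')
  2 → (10, 'agdagcbcggacb')
  3 → (22, 'b')
  4 → (16, 'bcggacb')
  5 → (21, 'cb')
  6 → (15, 'cbcggacb')
  7 → (0, 'cfggdgfegdagdagcbcggacb')
  8 → (17, 'cggacb')
  9 → (12, 'dagcbcggacb')
  10 → (9, 'dagdagcbcggacb')
  11 → (4, 'dgfegdagdagcbcggacb')
  12 → (7, 'egdagdagcbcggacb')
  13 → (6, 'fegdagdagcbcggacb')
  14 → (1, 'fggdgfegdagdagcbcggacb')
  15 → (19, 'gacb')
  16 → (14, 'gcbcggacb')
  17 → (11, 'gdagcbcggacb')
  18 → (8, 'gdagdagcbcggacb')
  19 → (3, 'gdgfegdagdagcbcggacb')
  20 → (5, 'gfegdagdagcbcggacb')
  21 → (18, 'ggacb')
  22 → (2, 'ggdgfegdagdagcbcggacb')

SA = [20, 13, 10, 22, 16, 21, 15, 0, 17, 12, 9, 4, 7, 6, 1, 19, 14, 11, 8, 3, 5, 18, 2]
i: (SA[i-1],SA[i]) lcp shared
  1: (20,13) 1 'a'
  2: (13,10) 2 'ag'
  3: (10,22) 0 ''
  4: (22,16) 1 'b'
  5: (16,21) 0 ''
  6: (21,15) 2 'cb'
  7: (15,0) 1 'c'
  8: (0,17) 1 'c'
  9: (17,12) 0 ''
  10: (12,9) 3 'dag'
  11: (9,4) 1 'd'
  12: (4,7) 0 ''
  13: (7,6) 0 ''
  14: (6,1) 1 'f'
  15: (1,19) 0 ''
  16: (19,14) 1 'g'
  17: (14,11) 1 'g'
  18: (11,8) 4 'gdag'
  19: (8,3) 2 'gd'
  20: (3,5) 1 'g'
  21: (5,18) 1 'g'
  22: (18,2) 2 'gg'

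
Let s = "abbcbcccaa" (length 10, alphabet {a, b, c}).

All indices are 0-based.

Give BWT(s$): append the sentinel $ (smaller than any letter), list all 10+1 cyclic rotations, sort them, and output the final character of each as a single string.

rank  rotation     last
    0  $abbcbcccaa  a
    1  a$abbcbccca  a
    2  aa$abbcbccc  c
    3  abbcbcccaa$  $
    4  bbcbcccaa$a  a
    5  bcbcccaa$ab  b
    6  bcccaa$abbc  c
    7  caa$abbcbcc  c
    8  cbcccaa$abb  b
    9  ccaa$abbcbc  c
   10  cccaa$abbcb  b

aac$abccbcb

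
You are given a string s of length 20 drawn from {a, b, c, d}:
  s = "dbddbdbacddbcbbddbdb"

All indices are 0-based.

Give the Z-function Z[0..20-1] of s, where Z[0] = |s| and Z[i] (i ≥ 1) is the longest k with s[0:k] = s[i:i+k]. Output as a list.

Z[0]=20
i=1: outside box; Z[1]=0
i=2: outside box; Z[2]=1 grow→box=[2,3)
i=3: outside box; Z[3]=3 grow→box=[3,6)
i=4: min(r-i=2, Z[1]=0)=0; Z[4]=0
i=5: min(r-i=1, Z[2]=1)=1; Z[5]=2 grow→box=[5,7)
i=6: min(r-i=1, Z[1]=0)=0; Z[6]=0
i=7: outside box; Z[7]=0
i=8: outside box; Z[8]=0
i=9: outside box; Z[9]=1 grow→box=[9,10)
i=10: outside box; Z[10]=2 grow→box=[10,12)
i=11: min(r-i=1, Z[1]=0)=0; Z[11]=0
i=12: outside box; Z[12]=0
i=13: outside box; Z[13]=0
i=14: outside box; Z[14]=0
i=15: outside box; Z[15]=1 grow→box=[15,16)
i=16: outside box; Z[16]=3 grow→box=[16,19)
i=17: min(r-i=2, Z[1]=0)=0; Z[17]=0
i=18: min(r-i=1, Z[2]=1)=1; Z[18]=2 grow→box=[18,20)
i=19: min(r-i=1, Z[1]=0)=0; Z[19]=0

[20, 0, 1, 3, 0, 2, 0, 0, 0, 1, 2, 0, 0, 0, 0, 1, 3, 0, 2, 0]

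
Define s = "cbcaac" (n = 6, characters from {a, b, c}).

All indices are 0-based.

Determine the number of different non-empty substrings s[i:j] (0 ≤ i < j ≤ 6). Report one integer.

18

rank→(start, suffix):
  0 → (3, 'aac')
  1 → (4, 'ac')
  2 → (1, 'bcaac')
  3 → (5, 'c')
  4 → (2, 'caac')
  5 → (0, 'cbcaac')

SA = [3, 4, 1, 5, 2, 0]
i: (SA[i-1],SA[i]) lcp shared
  1: (3,4) 1 'a'
  2: (4,1) 0 ''
  3: (1,5) 0 ''
  4: (5,2) 1 'c'
  5: (2,0) 1 'c'

n(n+1)/2 = 6·7/2 = 21
Σ LCP = 0 + 1 + 0 + 0 + 1 + 1 = 3
distinct = 21 − 3 = 18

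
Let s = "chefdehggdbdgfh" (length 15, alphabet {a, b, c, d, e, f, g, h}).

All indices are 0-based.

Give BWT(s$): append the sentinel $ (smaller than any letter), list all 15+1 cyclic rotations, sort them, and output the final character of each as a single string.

rank  rotation          last
    0  $chefdehggdbdgfh  h
    1  bdgfh$chefdehggd  d
    2  chefdehggdbdgfh$  $
    3  dbdgfh$chefdehgg  g
    4  dehggdbdgfh$chef  f
    5  dgfh$chefdehggdb  b
    6  efdehggdbdgfh$ch  h
    7  ehggdbdgfh$chefd  d
    8  fdehggdbdgfh$che  e
    9  fh$chefdehggdbdg  g
   10  gdbdgfh$chefdehg  g
   11  gfh$chefdehggdbd  d
   12  ggdbdgfh$chefdeh  h
   13  h$chefdehggdbdgf  f
   14  hefdehggdbdgfh$c  c
   15  hggdbdgfh$chefde  e

hd$gfbhdeggdhfce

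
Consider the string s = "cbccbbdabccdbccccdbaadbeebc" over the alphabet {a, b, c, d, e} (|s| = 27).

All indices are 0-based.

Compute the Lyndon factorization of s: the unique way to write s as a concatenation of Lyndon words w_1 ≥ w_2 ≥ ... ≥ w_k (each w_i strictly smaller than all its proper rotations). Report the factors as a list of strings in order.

emit factor 1: 'c' (i=0, period=1)
emit factor 2: 'bcc' (i=1, period=3)
emit factor 3: 'bbd' (i=4, period=3)
emit factor 4: 'abccdbccccdb' (i=7, period=12)
emit factor 5: 'aadbeebc' (i=19, period=8)

["c", "bcc", "bbd", "abccdbccccdb", "aadbeebc"]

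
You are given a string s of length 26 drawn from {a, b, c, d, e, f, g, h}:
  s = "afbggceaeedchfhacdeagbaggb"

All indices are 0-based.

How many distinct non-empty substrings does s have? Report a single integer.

329

rank→(start, suffix):
  0 → (15, 'acdeagbaggb')
  1 → (7, 'aeedchfhacdeagbaggb')
  2 → (0, 'afbggceaeedchfhacdeagbaggb')
  3 → (19, 'agbaggb')
  4 → (22, 'aggb')
  5 → (25, 'b')
  6 → (21, 'baggb')
  7 → (2, 'bggceaeedchfhacdeagbaggb')
  8 → (16, 'cdeagbaggb')
  9 → (5, 'ceaeedchfhacdeagbaggb')
  10 → (11, 'chfhacdeagbaggb')
  11 → (10, 'dchfhacdeagbaggb')
  12 → (17, 'deagbaggb')
  13 → (6, 'eaeedchfhacdeagbaggb')
  14 → (18, 'eagbaggb')
  15 → (9, 'edchfhacdeagbaggb')
  16 → (8, 'eedchfhacdeagbaggb')
  17 → (1, 'fbggceaeedchfhacdeagbaggb')
  18 → (13, 'fhacdeagbaggb')
  19 → (24, 'gb')
  20 → (20, 'gbaggb')
  21 → (4, 'gceaeedchfhacdeagbaggb')
  22 → (23, 'ggb')
  23 → (3, 'ggceaeedchfhacdeagbaggb')
  24 → (14, 'hacdeagbaggb')
  25 → (12, 'hfhacdeagbaggb')

SA = [15, 7, 0, 19, 22, 25, 21, 2, 16, 5, 11, 10, 17, 6, 18, 9, 8, 1, 13, 24, 20, 4, 23, 3, 14, 12]
[i] adj suffixes → lcp
  [1] 15/7 → 1 ('a')
  [2] 7/0 → 1 ('a')
  [3] 0/19 → 1 ('a')
  [4] 19/22 → 2 ('ag')
  [5] 22/25 → 0 ('')
  [6] 25/21 → 1 ('b')
  [7] 21/2 → 1 ('b')
  [8] 2/16 → 0 ('')
  [9] 16/5 → 1 ('c')
  [10] 5/11 → 1 ('c')
  [11] 11/10 → 0 ('')
  [12] 10/17 → 1 ('d')
  [13] 17/6 → 0 ('')
  [14] 6/18 → 2 ('ea')
  [15] 18/9 → 1 ('e')
  [16] 9/8 → 1 ('e')
  [17] 8/1 → 0 ('')
  [18] 1/13 → 1 ('f')
  [19] 13/24 → 0 ('')
  [20] 24/20 → 2 ('gb')
  [21] 20/4 → 1 ('g')
  [22] 4/23 → 1 ('g')
  [23] 23/3 → 2 ('gg')
  [24] 3/14 → 0 ('')
  [25] 14/12 → 1 ('h')

n(n+1)/2 = 26·27/2 = 351
Σ LCP = 0 + 1 + 1 + 1 + 2 + 0 + 1 + 1 + 0 + 1 + 1 + 0 + 1 + 0 + 2 + 1 + 1 + 0 + 1 + 0 + 2 + 1 + 1 + 2 + 0 + 1 = 22
distinct = 351 − 22 = 329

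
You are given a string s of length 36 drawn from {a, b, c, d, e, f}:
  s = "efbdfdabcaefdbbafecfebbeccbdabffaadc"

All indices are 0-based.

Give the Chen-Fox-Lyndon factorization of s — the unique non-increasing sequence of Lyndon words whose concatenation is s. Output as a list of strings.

["ef", "bdfd", "abcaefdbbafecfebbeccbdabff", "aadc"]

emit factor 1: 'ef' (i=0, period=2)
emit factor 2: 'bdfd' (i=2, period=4)
emit factor 3: 'abcaefdbbafecfebbeccbdabff' (i=6, period=26)
emit factor 4: 'aadc' (i=32, period=4)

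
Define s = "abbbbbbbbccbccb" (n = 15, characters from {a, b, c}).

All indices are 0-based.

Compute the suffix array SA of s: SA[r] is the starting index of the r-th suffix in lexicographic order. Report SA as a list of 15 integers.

[0, 14, 1, 2, 3, 4, 5, 6, 7, 11, 8, 13, 10, 12, 9]

sorted suffixes:
  #0 SA[0]=0  'abbbbbbbbccbccb'
  #1 SA[1]=14  'b'
  #2 SA[2]=1  'bbbbbbbbccbccb'
  #3 SA[3]=2  'bbbbbbbccbccb'
  #4 SA[4]=3  'bbbbbbccbccb'
  #5 SA[5]=4  'bbbbbccbccb'
  #6 SA[6]=5  'bbbbccbccb'
  #7 SA[7]=6  'bbbccbccb'
  #8 SA[8]=7  'bbccbccb'
  #9 SA[9]=11  'bccb'
  #10 SA[10]=8  'bccbccb'
  #11 SA[11]=13  'cb'
  #12 SA[12]=10  'cbccb'
  #13 SA[13]=12  'ccb'
  #14 SA[14]=9  'ccbccb'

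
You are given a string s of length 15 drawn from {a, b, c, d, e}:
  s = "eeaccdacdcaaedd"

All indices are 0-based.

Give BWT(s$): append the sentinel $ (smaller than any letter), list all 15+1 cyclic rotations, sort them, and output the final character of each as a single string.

rank  rotation          last
    0  $eeaccdacdcaaedd  d
    1  aaedd$eeaccdacdc  c
    2  accdacdcaaedd$ee  e
    3  acdcaaedd$eeaccd  d
    4  aedd$eeaccdacdca  a
    5  caaedd$eeaccdacd  d
    6  ccdacdcaaedd$eea  a
    7  cdacdcaaedd$eeac  c
    8  cdcaaedd$eeaccda  a
    9  d$eeaccdacdcaaed  d
   10  dacdcaaedd$eeacc  c
   11  dcaaedd$eeaccdac  c
   12  dd$eeaccdacdcaae  e
   13  eaccdacdcaaedd$e  e
   14  edd$eeaccdacdcaa  a
   15  eeaccdacdcaaedd$  $

dcedadacadcceea$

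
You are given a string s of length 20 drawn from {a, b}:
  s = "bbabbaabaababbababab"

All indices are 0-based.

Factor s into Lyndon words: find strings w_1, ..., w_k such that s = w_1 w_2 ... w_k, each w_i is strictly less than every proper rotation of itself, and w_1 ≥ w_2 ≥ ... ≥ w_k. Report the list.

emit factor 1: 'b' (i=0, period=1)
emit factor 2: 'b' (i=1, period=1)
emit factor 3: 'abb' (i=2, period=3)
emit factor 4: 'aabaababbababab' (i=5, period=15)

["b", "b", "abb", "aabaababbababab"]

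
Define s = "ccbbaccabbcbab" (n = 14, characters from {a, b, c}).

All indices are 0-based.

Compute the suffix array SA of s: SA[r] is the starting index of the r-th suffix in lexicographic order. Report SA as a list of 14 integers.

sorted suffixes:
  #0 SA[0]=12  'ab'
  #1 SA[1]=7  'abbcbab'
  #2 SA[2]=4  'accabbcbab'
  #3 SA[3]=13  'b'
  #4 SA[4]=11  'bab'
  #5 SA[5]=3  'baccabbcbab'
  #6 SA[6]=2  'bbaccabbcbab'
  #7 SA[7]=8  'bbcbab'
  #8 SA[8]=9  'bcbab'
  #9 SA[9]=6  'cabbcbab'
  #10 SA[10]=10  'cbab'
  #11 SA[11]=1  'cbbaccabbcbab'
  #12 SA[12]=5  'ccabbcbab'
  #13 SA[13]=0  'ccbbaccabbcbab'

[12, 7, 4, 13, 11, 3, 2, 8, 9, 6, 10, 1, 5, 0]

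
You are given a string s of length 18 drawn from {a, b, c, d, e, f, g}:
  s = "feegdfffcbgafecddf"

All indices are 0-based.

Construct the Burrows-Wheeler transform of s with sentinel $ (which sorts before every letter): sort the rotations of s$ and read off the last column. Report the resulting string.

rank  rotation             last
    0  $feegdfffcbgafecddf  f
    1  afecddf$feegdfffcbg  g
    2  bgafecddf$feegdfffc  c
    3  cbgafecddf$feegdfff  f
    4  cddf$feegdfffcbgafe  e
    5  ddf$feegdfffcbgafec  c
    6  df$feegdfffcbgafecd  d
    7  dfffcbgafecddf$feeg  g
    8  ecddf$feegdfffcbgaf  f
    9  eegdfffcbgafecddf$f  f
   10  egdfffcbgafecddf$fe  e
   11  f$feegdfffcbgafecdd  d
   12  fcbgafecddf$feegdff  f
   13  fecddf$feegdfffcbga  a
   14  feegdfffcbgafecddf$  $
   15  ffcbgafecddf$feegdf  f
   16  fffcbgafecddf$feegd  d
   17  gafecddf$feegdfffcb  b
   18  gdfffcbgafecddf$fee  e

fgcfecdgffedfa$fdbe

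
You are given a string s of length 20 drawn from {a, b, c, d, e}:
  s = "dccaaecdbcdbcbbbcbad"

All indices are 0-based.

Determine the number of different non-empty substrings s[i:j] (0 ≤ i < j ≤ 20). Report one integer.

185

sorted suffixes:
  #0 SA[0]=3  'aaecdbcdbcbbbcbad'
  #1 SA[1]=18  'ad'
  #2 SA[2]=4  'aecdbcdbcbbbcbad'
  #3 SA[3]=17  'bad'
  #4 SA[4]=13  'bbbcbad'
  #5 SA[5]=14  'bbcbad'
  #6 SA[6]=15  'bcbad'
  #7 SA[7]=11  'bcbbbcbad'
  #8 SA[8]=8  'bcdbcbbbcbad'
  #9 SA[9]=2  'caaecdbcdbcbbbcbad'
  #10 SA[10]=16  'cbad'
  #11 SA[11]=12  'cbbbcbad'
  #12 SA[12]=1  'ccaaecdbcdbcbbbcbad'
  #13 SA[13]=9  'cdbcbbbcbad'
  #14 SA[14]=6  'cdbcdbcbbbcbad'
  #15 SA[15]=19  'd'
  #16 SA[16]=10  'dbcbbbcbad'
  #17 SA[17]=7  'dbcdbcbbbcbad'
  #18 SA[18]=0  'dccaaecdbcdbcbbbcbad'
  #19 SA[19]=5  'ecdbcdbcbbbcbad'

SA = [3, 18, 4, 17, 13, 14, 15, 11, 8, 2, 16, 12, 1, 9, 6, 19, 10, 7, 0, 5]
[i] adj suffixes → lcp
  [1] 3/18 → 1 ('a')
  [2] 18/4 → 1 ('a')
  [3] 4/17 → 0 ('')
  [4] 17/13 → 1 ('b')
  [5] 13/14 → 2 ('bb')
  [6] 14/15 → 1 ('b')
  [7] 15/11 → 3 ('bcb')
  [8] 11/8 → 2 ('bc')
  [9] 8/2 → 0 ('')
  [10] 2/16 → 1 ('c')
  [11] 16/12 → 2 ('cb')
  [12] 12/1 → 1 ('c')
  [13] 1/9 → 1 ('c')
  [14] 9/6 → 4 ('cdbc')
  [15] 6/19 → 0 ('')
  [16] 19/10 → 1 ('d')
  [17] 10/7 → 3 ('dbc')
  [18] 7/0 → 1 ('d')
  [19] 0/5 → 0 ('')

n(n+1)/2 = 20·21/2 = 210
Σ LCP = 0 + 1 + 1 + 0 + 1 + 2 + 1 + 3 + 2 + 0 + 1 + 2 + 1 + 1 + 4 + 0 + 1 + 3 + 1 + 0 = 25
distinct = 210 − 25 = 185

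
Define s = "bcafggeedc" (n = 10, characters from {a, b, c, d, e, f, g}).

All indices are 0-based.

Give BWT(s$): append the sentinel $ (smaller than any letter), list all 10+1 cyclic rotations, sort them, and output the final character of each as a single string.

rank  rotation     last
    0  $bcafggeedc  c
    1  afggeedc$bc  c
    2  bcafggeedc$  $
    3  c$bcafggeed  d
    4  cafggeedc$b  b
    5  dc$bcafggee  e
    6  edc$bcafgge  e
    7  eedc$bcafgg  g
    8  fggeedc$bca  a
    9  geedc$bcafg  g
   10  ggeedc$bcaf  f

cc$dbeegagf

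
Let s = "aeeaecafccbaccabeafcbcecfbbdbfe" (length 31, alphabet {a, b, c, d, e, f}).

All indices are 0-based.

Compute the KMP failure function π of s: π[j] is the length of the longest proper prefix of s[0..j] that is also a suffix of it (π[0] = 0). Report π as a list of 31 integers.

π[0] = 0
j=1 s[j]='e': π[1]=0 (border '')
j=2 s[j]='e': π[2]=0 (border '')
j=3 s[j]='a': π[3]=1 (border 'a')
j=4 s[j]='e': π[4]=2 (border 'ae')
j=5 s[j]='c': k: 2→0; π[5]=0 (border '')
j=6 s[j]='a': π[6]=1 (border 'a')
j=7 s[j]='f': k: 1→0; π[7]=0 (border '')
j=8 s[j]='c': π[8]=0 (border '')
j=9 s[j]='c': π[9]=0 (border '')
j=10 s[j]='b': π[10]=0 (border '')
j=11 s[j]='a': π[11]=1 (border 'a')
j=12 s[j]='c': k: 1→0; π[12]=0 (border '')
j=13 s[j]='c': π[13]=0 (border '')
j=14 s[j]='a': π[14]=1 (border 'a')
j=15 s[j]='b': k: 1→0; π[15]=0 (border '')
j=16 s[j]='e': π[16]=0 (border '')
j=17 s[j]='a': π[17]=1 (border 'a')
j=18 s[j]='f': k: 1→0; π[18]=0 (border '')
j=19 s[j]='c': π[19]=0 (border '')
j=20 s[j]='b': π[20]=0 (border '')
j=21 s[j]='c': π[21]=0 (border '')
j=22 s[j]='e': π[22]=0 (border '')
j=23 s[j]='c': π[23]=0 (border '')
j=24 s[j]='f': π[24]=0 (border '')
j=25 s[j]='b': π[25]=0 (border '')
j=26 s[j]='b': π[26]=0 (border '')
j=27 s[j]='d': π[27]=0 (border '')
j=28 s[j]='b': π[28]=0 (border '')
j=29 s[j]='f': π[29]=0 (border '')
j=30 s[j]='e': π[30]=0 (border '')

[0, 0, 0, 1, 2, 0, 1, 0, 0, 0, 0, 1, 0, 0, 1, 0, 0, 1, 0, 0, 0, 0, 0, 0, 0, 0, 0, 0, 0, 0, 0]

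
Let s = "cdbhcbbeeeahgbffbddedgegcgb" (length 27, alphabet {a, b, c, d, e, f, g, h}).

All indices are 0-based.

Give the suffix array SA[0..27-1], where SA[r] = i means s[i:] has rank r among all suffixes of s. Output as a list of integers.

[10, 26, 5, 16, 6, 13, 2, 4, 0, 24, 1, 17, 18, 20, 9, 19, 8, 7, 22, 15, 14, 25, 12, 23, 21, 3, 11]

rank→(start, suffix):
  0 → (10, 'ahgbffbddedgegcgb')
  1 → (26, 'b')
  2 → (5, 'bbeeeahgbffbddedgegcgb')
  3 → (16, 'bddedgegcgb')
  4 → (6, 'beeeahgbffbddedgegcgb')
  5 → (13, 'bffbddedgegcgb')
  6 → (2, 'bhcbbeeeahgbffbddedgegcgb')
  7 → (4, 'cbbeeeahgbffbddedgegcgb')
  8 → (0, 'cdbhcbbeeeahgbffbddedgegcgb')
  9 → (24, 'cgb')
  10 → (1, 'dbhcbbeeeahgbffbddedgegcgb')
  11 → (17, 'ddedgegcgb')
  12 → (18, 'dedgegcgb')
  13 → (20, 'dgegcgb')
  14 → (9, 'eahgbffbddedgegcgb')
  15 → (19, 'edgegcgb')
  16 → (8, 'eeahgbffbddedgegcgb')
  17 → (7, 'eeeahgbffbddedgegcgb')
  18 → (22, 'egcgb')
  19 → (15, 'fbddedgegcgb')
  20 → (14, 'ffbddedgegcgb')
  21 → (25, 'gb')
  22 → (12, 'gbffbddedgegcgb')
  23 → (23, 'gcgb')
  24 → (21, 'gegcgb')
  25 → (3, 'hcbbeeeahgbffbddedgegcgb')
  26 → (11, 'hgbffbddedgegcgb')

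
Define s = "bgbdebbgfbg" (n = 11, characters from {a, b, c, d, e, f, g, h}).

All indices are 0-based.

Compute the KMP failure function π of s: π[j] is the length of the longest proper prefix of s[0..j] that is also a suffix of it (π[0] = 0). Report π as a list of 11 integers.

[0, 0, 1, 0, 0, 1, 1, 2, 0, 1, 2]

π[0] = 0
j=1 s[j]='g': π[1]=0 (border '')
j=2 s[j]='b': π[2]=1 (border 'b')
j=3 s[j]='d': k: 1→0; π[3]=0 (border '')
j=4 s[j]='e': π[4]=0 (border '')
j=5 s[j]='b': π[5]=1 (border 'b')
j=6 s[j]='b': k: 1→0; π[6]=1 (border 'b')
j=7 s[j]='g': π[7]=2 (border 'bg')
j=8 s[j]='f': k: 2→0; π[8]=0 (border '')
j=9 s[j]='b': π[9]=1 (border 'b')
j=10 s[j]='g': π[10]=2 (border 'bg')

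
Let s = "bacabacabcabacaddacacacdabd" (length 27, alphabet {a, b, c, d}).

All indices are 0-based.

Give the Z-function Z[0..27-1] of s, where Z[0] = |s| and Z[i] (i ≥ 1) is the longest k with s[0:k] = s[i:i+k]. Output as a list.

Z[0]=27
i=1: outside box; Z[1]=0
i=2: outside box; Z[2]=0
i=3: outside box; Z[3]=0
i=4: outside box; Z[4]=5 grow→box=[4,9)
i=5: min(r-i=4, Z[1]=0)=0; Z[5]=0
i=6: min(r-i=3, Z[2]=0)=0; Z[6]=0
i=7: min(r-i=2, Z[3]=0)=0; Z[7]=0
i=8: min(r-i=1, Z[4]=5)=1; Z[8]=1
i=9: outside box; Z[9]=0
i=10: outside box; Z[10]=0
i=11: outside box; Z[11]=4 grow→box=[11,15)
i=12: min(r-i=3, Z[1]=0)=0; Z[12]=0
i=13: min(r-i=2, Z[2]=0)=0; Z[13]=0
i=14: min(r-i=1, Z[3]=0)=0; Z[14]=0
i=15: outside box; Z[15]=0
i=16: outside box; Z[16]=0
i=17: outside box; Z[17]=0
i=18: outside box; Z[18]=0
i=19: outside box; Z[19]=0
i=20: outside box; Z[20]=0
i=21: outside box; Z[21]=0
i=22: outside box; Z[22]=0
i=23: outside box; Z[23]=0
i=24: outside box; Z[24]=0
i=25: outside box; Z[25]=1 grow→box=[25,26)
i=26: outside box; Z[26]=0

[27, 0, 0, 0, 5, 0, 0, 0, 1, 0, 0, 4, 0, 0, 0, 0, 0, 0, 0, 0, 0, 0, 0, 0, 0, 1, 0]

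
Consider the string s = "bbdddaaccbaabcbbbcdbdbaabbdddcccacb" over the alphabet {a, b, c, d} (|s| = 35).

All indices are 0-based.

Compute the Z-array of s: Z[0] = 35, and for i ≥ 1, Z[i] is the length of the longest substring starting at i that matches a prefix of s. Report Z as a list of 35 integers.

[35, 1, 0, 0, 0, 0, 0, 0, 0, 1, 0, 0, 1, 0, 2, 2, 1, 0, 0, 1, 0, 1, 0, 0, 5, 1, 0, 0, 0, 0, 0, 0, 0, 0, 1]

Z[0]=35
i=1: outside box; Z[1]=1 extend→box=[1,2)
i=2: outside box; Z[2]=0
i=3: outside box; Z[3]=0
i=4: outside box; Z[4]=0
i=5: outside box; Z[5]=0
i=6: outside box; Z[6]=0
i=7: outside box; Z[7]=0
i=8: outside box; Z[8]=0
i=9: outside box; Z[9]=1 extend→box=[9,10)
i=10: outside box; Z[10]=0
i=11: outside box; Z[11]=0
i=12: outside box; Z[12]=1 extend→box=[12,13)
i=13: outside box; Z[13]=0
i=14: outside box; Z[14]=2 extend→box=[14,16)
i=15: min(r-i=1, Z[1]=1)=1; Z[15]=2 extend→box=[15,17)
i=16: min(r-i=1, Z[1]=1)=1; Z[16]=1
i=17: outside box; Z[17]=0
i=18: outside box; Z[18]=0
i=19: outside box; Z[19]=1 extend→box=[19,20)
i=20: outside box; Z[20]=0
i=21: outside box; Z[21]=1 extend→box=[21,22)
i=22: outside box; Z[22]=0
i=23: outside box; Z[23]=0
i=24: outside box; Z[24]=5 extend→box=[24,29)
i=25: min(r-i=4, Z[1]=1)=1; Z[25]=1
i=26: min(r-i=3, Z[2]=0)=0; Z[26]=0
i=27: min(r-i=2, Z[3]=0)=0; Z[27]=0
i=28: min(r-i=1, Z[4]=0)=0; Z[28]=0
i=29: outside box; Z[29]=0
i=30: outside box; Z[30]=0
i=31: outside box; Z[31]=0
i=32: outside box; Z[32]=0
i=33: outside box; Z[33]=0
i=34: outside box; Z[34]=1 extend→box=[34,35)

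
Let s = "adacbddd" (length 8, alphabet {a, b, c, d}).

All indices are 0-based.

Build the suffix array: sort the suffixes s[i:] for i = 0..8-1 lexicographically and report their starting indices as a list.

[2, 0, 4, 3, 7, 1, 6, 5]

sorted suffixes:
  #0 SA[0]=2  'acbddd'
  #1 SA[1]=0  'adacbddd'
  #2 SA[2]=4  'bddd'
  #3 SA[3]=3  'cbddd'
  #4 SA[4]=7  'd'
  #5 SA[5]=1  'dacbddd'
  #6 SA[6]=6  'dd'
  #7 SA[7]=5  'ddd'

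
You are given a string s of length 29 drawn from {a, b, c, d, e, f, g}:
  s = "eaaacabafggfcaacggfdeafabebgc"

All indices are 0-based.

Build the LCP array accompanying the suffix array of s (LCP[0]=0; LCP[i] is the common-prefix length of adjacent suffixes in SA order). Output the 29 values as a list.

[0, 2, 3, 1, 2, 1, 2, 1, 2, 0, 1, 1, 0, 1, 2, 1, 0, 0, 2, 1, 0, 1, 1, 1, 0, 1, 2, 1, 3]

rank→(start, suffix):
  0 → (1, 'aaacabafggfcaacggfdeafabebgc')
  1 → (2, 'aacabafggfcaacggfdeafabebgc')
  2 → (13, 'aacggfdeafabebgc')
  3 → (5, 'abafggfcaacggfdeafabebgc')
  4 → (23, 'abebgc')
  5 → (3, 'acabafggfcaacggfdeafabebgc')
  6 → (14, 'acggfdeafabebgc')
  7 → (21, 'afabebgc')
  8 → (7, 'afggfcaacggfdeafabebgc')
  9 → (6, 'bafggfcaacggfdeafabebgc')
  10 → (24, 'bebgc')
  11 → (26, 'bgc')
  12 → (28, 'c')
  13 → (12, 'caacggfdeafabebgc')
  14 → (4, 'cabafggfcaacggfdeafabebgc')
  15 → (15, 'cggfdeafabebgc')
  16 → (19, 'deafabebgc')
  17 → (0, 'eaaacabafggfcaacggfdeafabebgc')
  18 → (20, 'eafabebgc')
  19 → (25, 'ebgc')
  20 → (22, 'fabebgc')
  21 → (11, 'fcaacggfdeafabebgc')
  22 → (18, 'fdeafabebgc')
  23 → (8, 'fggfcaacggfdeafabebgc')
  24 → (27, 'gc')
  25 → (10, 'gfcaacggfdeafabebgc')
  26 → (17, 'gfdeafabebgc')
  27 → (9, 'ggfcaacggfdeafabebgc')
  28 → (16, 'ggfdeafabebgc')

SA = [1, 2, 13, 5, 23, 3, 14, 21, 7, 6, 24, 26, 28, 12, 4, 15, 19, 0, 20, 25, 22, 11, 18, 8, 27, 10, 17, 9, 16]
i: (SA[i-1],SA[i]) lcp shared
  1: (1,2) 2 'aa'
  2: (2,13) 3 'aac'
  3: (13,5) 1 'a'
  4: (5,23) 2 'ab'
  5: (23,3) 1 'a'
  6: (3,14) 2 'ac'
  7: (14,21) 1 'a'
  8: (21,7) 2 'af'
  9: (7,6) 0 ''
  10: (6,24) 1 'b'
  11: (24,26) 1 'b'
  12: (26,28) 0 ''
  13: (28,12) 1 'c'
  14: (12,4) 2 'ca'
  15: (4,15) 1 'c'
  16: (15,19) 0 ''
  17: (19,0) 0 ''
  18: (0,20) 2 'ea'
  19: (20,25) 1 'e'
  20: (25,22) 0 ''
  21: (22,11) 1 'f'
  22: (11,18) 1 'f'
  23: (18,8) 1 'f'
  24: (8,27) 0 ''
  25: (27,10) 1 'g'
  26: (10,17) 2 'gf'
  27: (17,9) 1 'g'
  28: (9,16) 3 'ggf'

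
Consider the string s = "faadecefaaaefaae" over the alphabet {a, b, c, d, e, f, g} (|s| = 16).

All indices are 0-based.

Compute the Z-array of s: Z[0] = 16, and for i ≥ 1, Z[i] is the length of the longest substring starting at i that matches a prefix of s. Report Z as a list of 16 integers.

Z[0]=16
i=1: fresh scan; Z[1]=0
i=2: fresh scan; Z[2]=0
i=3: fresh scan; Z[3]=0
i=4: fresh scan; Z[4]=0
i=5: fresh scan; Z[5]=0
i=6: fresh scan; Z[6]=0
i=7: fresh scan; Z[7]=3 grow→box=[7,10)
i=8: min(r-i=2, Z[1]=0)=0; Z[8]=0
i=9: min(r-i=1, Z[2]=0)=0; Z[9]=0
i=10: fresh scan; Z[10]=0
i=11: fresh scan; Z[11]=0
i=12: fresh scan; Z[12]=3 grow→box=[12,15)
i=13: min(r-i=2, Z[1]=0)=0; Z[13]=0
i=14: min(r-i=1, Z[2]=0)=0; Z[14]=0
i=15: fresh scan; Z[15]=0

[16, 0, 0, 0, 0, 0, 0, 3, 0, 0, 0, 0, 3, 0, 0, 0]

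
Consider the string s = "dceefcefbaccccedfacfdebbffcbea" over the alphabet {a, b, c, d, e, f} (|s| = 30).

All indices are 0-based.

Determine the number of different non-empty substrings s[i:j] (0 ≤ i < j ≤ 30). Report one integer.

rank | idx | suffix
   0 |  29 | a
   1 |   9 | accccedfacfdebbffcbea
   2 |  17 | acfdebbffcbea
   3 |   8 | baccccedfacfdebbffcbea
   4 |  22 | bbffcbea
   5 |  27 | bea
   6 |  23 | bffcbea
   7 |  26 | cbea
   8 |  10 | ccccedfacfdebbffcbea
   9 |  11 | cccedfacfdebbffcbea
  10 |  12 | ccedfacfdebbffcbea
  11 |  13 | cedfacfdebbffcbea
  12 |   1 | ceefcefbaccccedfacfdebbffcbea
  13 |   5 | cefbaccccedfacfdebbffcbea
  14 |  18 | cfdebbffcbea
  15 |   0 | dceefcefbaccccedfacfdebbffcbea
  16 |  20 | debbffcbea
  17 |  15 | dfacfdebbffcbea
  18 |  28 | ea
  19 |  21 | ebbffcbea
  20 |  14 | edfacfdebbffcbea
  21 |   2 | eefcefbaccccedfacfdebbffcbea
  22 |   6 | efbaccccedfacfdebbffcbea
  23 |   3 | efcefbaccccedfacfdebbffcbea
  24 |  16 | facfdebbffcbea
  25 |   7 | fbaccccedfacfdebbffcbea
  26 |  25 | fcbea
  27 |   4 | fcefbaccccedfacfdebbffcbea
  28 |  19 | fdebbffcbea
  29 |  24 | ffcbea

SA = [29, 9, 17, 8, 22, 27, 23, 26, 10, 11, 12, 13, 1, 5, 18, 0, 20, 15, 28, 21, 14, 2, 6, 3, 16, 7, 25, 4, 19, 24]
[i] adj suffixes → lcp
  [1] 29/9 → 1 ('a')
  [2] 9/17 → 2 ('ac')
  [3] 17/8 → 0 ('')
  [4] 8/22 → 1 ('b')
  [5] 22/27 → 1 ('b')
  [6] 27/23 → 1 ('b')
  [7] 23/26 → 0 ('')
  [8] 26/10 → 1 ('c')
  [9] 10/11 → 3 ('ccc')
  [10] 11/12 → 2 ('cc')
  [11] 12/13 → 1 ('c')
  [12] 13/1 → 2 ('ce')
  [13] 1/5 → 2 ('ce')
  [14] 5/18 → 1 ('c')
  [15] 18/0 → 0 ('')
  [16] 0/20 → 1 ('d')
  [17] 20/15 → 1 ('d')
  [18] 15/28 → 0 ('')
  [19] 28/21 → 1 ('e')
  [20] 21/14 → 1 ('e')
  [21] 14/2 → 1 ('e')
  [22] 2/6 → 1 ('e')
  [23] 6/3 → 2 ('ef')
  [24] 3/16 → 0 ('')
  [25] 16/7 → 1 ('f')
  [26] 7/25 → 1 ('f')
  [27] 25/4 → 2 ('fc')
  [28] 4/19 → 1 ('f')
  [29] 19/24 → 1 ('f')

n(n+1)/2 = 30·31/2 = 465
Σ LCP = 0 + 1 + 2 + 0 + 1 + 1 + 1 + 0 + 1 + 3 + 2 + 1 + 2 + 2 + 1 + 0 + 1 + 1 + 0 + 1 + 1 + 1 + 1 + 2 + 0 + 1 + 1 + 2 + 1 + 1 = 32
distinct = 465 − 32 = 433

433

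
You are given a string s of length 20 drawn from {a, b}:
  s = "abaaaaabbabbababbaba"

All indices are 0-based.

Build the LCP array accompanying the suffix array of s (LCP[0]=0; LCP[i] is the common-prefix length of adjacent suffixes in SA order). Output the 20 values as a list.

rank | idx | suffix
   0 |  19 | a
   1 |   2 | aaaaabbabbababbaba
   2 |   3 | aaaabbabbababbaba
   3 |   4 | aaabbabbababbaba
   4 |   5 | aabbabbababbaba
   5 |  17 | aba
   6 |   0 | abaaaaabbabbababbaba
   7 |  12 | ababbaba
   8 |  14 | abbaba
   9 |   9 | abbababbaba
  10 |   6 | abbabbababbaba
  11 |  18 | ba
  12 |   1 | baaaaabbabbababbaba
  13 |  16 | baba
  14 |  11 | bababbaba
  15 |  13 | babbaba
  16 |   8 | babbababbaba
  17 |  15 | bbaba
  18 |  10 | bbababbaba
  19 |   7 | bbabbababbaba

SA = [19, 2, 3, 4, 5, 17, 0, 12, 14, 9, 6, 18, 1, 16, 11, 13, 8, 15, 10, 7]
[i] adj suffixes → lcp
  [1] 19/2 → 1 ('a')
  [2] 2/3 → 4 ('aaaa')
  [3] 3/4 → 3 ('aaa')
  [4] 4/5 → 2 ('aa')
  [5] 5/17 → 1 ('a')
  [6] 17/0 → 3 ('aba')
  [7] 0/12 → 3 ('aba')
  [8] 12/14 → 2 ('ab')
  [9] 14/9 → 6 ('abbaba')
  [10] 9/6 → 5 ('abbab')
  [11] 6/18 → 0 ('')
  [12] 18/1 → 2 ('ba')
  [13] 1/16 → 2 ('ba')
  [14] 16/11 → 4 ('baba')
  [15] 11/13 → 3 ('bab')
  [16] 13/8 → 7 ('babbaba')
  [17] 8/15 → 1 ('b')
  [18] 15/10 → 5 ('bbaba')
  [19] 10/7 → 4 ('bbab')

[0, 1, 4, 3, 2, 1, 3, 3, 2, 6, 5, 0, 2, 2, 4, 3, 7, 1, 5, 4]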